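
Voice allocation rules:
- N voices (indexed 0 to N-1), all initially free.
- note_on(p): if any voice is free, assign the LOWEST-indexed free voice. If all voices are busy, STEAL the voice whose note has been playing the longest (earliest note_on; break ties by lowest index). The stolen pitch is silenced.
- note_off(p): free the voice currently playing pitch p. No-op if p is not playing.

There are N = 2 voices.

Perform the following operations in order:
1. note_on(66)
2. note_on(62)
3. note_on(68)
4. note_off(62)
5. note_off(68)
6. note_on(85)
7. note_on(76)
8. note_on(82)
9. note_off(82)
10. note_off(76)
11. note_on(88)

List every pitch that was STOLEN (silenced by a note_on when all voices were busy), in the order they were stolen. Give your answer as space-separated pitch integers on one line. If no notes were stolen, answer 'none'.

Answer: 66 85

Derivation:
Op 1: note_on(66): voice 0 is free -> assigned | voices=[66 -]
Op 2: note_on(62): voice 1 is free -> assigned | voices=[66 62]
Op 3: note_on(68): all voices busy, STEAL voice 0 (pitch 66, oldest) -> assign | voices=[68 62]
Op 4: note_off(62): free voice 1 | voices=[68 -]
Op 5: note_off(68): free voice 0 | voices=[- -]
Op 6: note_on(85): voice 0 is free -> assigned | voices=[85 -]
Op 7: note_on(76): voice 1 is free -> assigned | voices=[85 76]
Op 8: note_on(82): all voices busy, STEAL voice 0 (pitch 85, oldest) -> assign | voices=[82 76]
Op 9: note_off(82): free voice 0 | voices=[- 76]
Op 10: note_off(76): free voice 1 | voices=[- -]
Op 11: note_on(88): voice 0 is free -> assigned | voices=[88 -]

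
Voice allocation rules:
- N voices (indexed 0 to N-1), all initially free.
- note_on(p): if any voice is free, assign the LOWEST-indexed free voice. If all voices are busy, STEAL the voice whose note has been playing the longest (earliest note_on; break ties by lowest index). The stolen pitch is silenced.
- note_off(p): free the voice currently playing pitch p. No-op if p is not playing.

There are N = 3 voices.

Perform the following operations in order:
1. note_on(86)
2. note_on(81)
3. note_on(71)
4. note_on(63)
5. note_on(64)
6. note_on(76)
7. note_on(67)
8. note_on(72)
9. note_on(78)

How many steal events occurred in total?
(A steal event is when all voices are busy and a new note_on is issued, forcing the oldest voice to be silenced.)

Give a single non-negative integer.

Op 1: note_on(86): voice 0 is free -> assigned | voices=[86 - -]
Op 2: note_on(81): voice 1 is free -> assigned | voices=[86 81 -]
Op 3: note_on(71): voice 2 is free -> assigned | voices=[86 81 71]
Op 4: note_on(63): all voices busy, STEAL voice 0 (pitch 86, oldest) -> assign | voices=[63 81 71]
Op 5: note_on(64): all voices busy, STEAL voice 1 (pitch 81, oldest) -> assign | voices=[63 64 71]
Op 6: note_on(76): all voices busy, STEAL voice 2 (pitch 71, oldest) -> assign | voices=[63 64 76]
Op 7: note_on(67): all voices busy, STEAL voice 0 (pitch 63, oldest) -> assign | voices=[67 64 76]
Op 8: note_on(72): all voices busy, STEAL voice 1 (pitch 64, oldest) -> assign | voices=[67 72 76]
Op 9: note_on(78): all voices busy, STEAL voice 2 (pitch 76, oldest) -> assign | voices=[67 72 78]

Answer: 6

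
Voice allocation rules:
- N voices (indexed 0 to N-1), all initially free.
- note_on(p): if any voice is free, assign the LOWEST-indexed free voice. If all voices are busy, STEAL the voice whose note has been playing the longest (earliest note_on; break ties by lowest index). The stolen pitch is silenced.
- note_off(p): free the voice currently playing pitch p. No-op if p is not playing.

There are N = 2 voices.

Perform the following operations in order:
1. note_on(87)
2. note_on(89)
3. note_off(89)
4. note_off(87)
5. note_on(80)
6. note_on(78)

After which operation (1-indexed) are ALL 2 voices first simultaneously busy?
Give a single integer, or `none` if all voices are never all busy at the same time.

Op 1: note_on(87): voice 0 is free -> assigned | voices=[87 -]
Op 2: note_on(89): voice 1 is free -> assigned | voices=[87 89]
Op 3: note_off(89): free voice 1 | voices=[87 -]
Op 4: note_off(87): free voice 0 | voices=[- -]
Op 5: note_on(80): voice 0 is free -> assigned | voices=[80 -]
Op 6: note_on(78): voice 1 is free -> assigned | voices=[80 78]

Answer: 2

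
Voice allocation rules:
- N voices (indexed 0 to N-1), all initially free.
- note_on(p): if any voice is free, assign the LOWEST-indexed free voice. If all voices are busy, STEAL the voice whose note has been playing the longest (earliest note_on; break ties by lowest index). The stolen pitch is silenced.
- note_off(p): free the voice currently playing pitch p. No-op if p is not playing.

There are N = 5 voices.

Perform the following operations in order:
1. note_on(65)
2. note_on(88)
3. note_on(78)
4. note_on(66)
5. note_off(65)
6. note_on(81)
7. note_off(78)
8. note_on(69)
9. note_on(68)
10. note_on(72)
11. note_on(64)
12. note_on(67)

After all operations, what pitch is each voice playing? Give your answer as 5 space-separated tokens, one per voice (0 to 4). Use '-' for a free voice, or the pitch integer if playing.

Op 1: note_on(65): voice 0 is free -> assigned | voices=[65 - - - -]
Op 2: note_on(88): voice 1 is free -> assigned | voices=[65 88 - - -]
Op 3: note_on(78): voice 2 is free -> assigned | voices=[65 88 78 - -]
Op 4: note_on(66): voice 3 is free -> assigned | voices=[65 88 78 66 -]
Op 5: note_off(65): free voice 0 | voices=[- 88 78 66 -]
Op 6: note_on(81): voice 0 is free -> assigned | voices=[81 88 78 66 -]
Op 7: note_off(78): free voice 2 | voices=[81 88 - 66 -]
Op 8: note_on(69): voice 2 is free -> assigned | voices=[81 88 69 66 -]
Op 9: note_on(68): voice 4 is free -> assigned | voices=[81 88 69 66 68]
Op 10: note_on(72): all voices busy, STEAL voice 1 (pitch 88, oldest) -> assign | voices=[81 72 69 66 68]
Op 11: note_on(64): all voices busy, STEAL voice 3 (pitch 66, oldest) -> assign | voices=[81 72 69 64 68]
Op 12: note_on(67): all voices busy, STEAL voice 0 (pitch 81, oldest) -> assign | voices=[67 72 69 64 68]

Answer: 67 72 69 64 68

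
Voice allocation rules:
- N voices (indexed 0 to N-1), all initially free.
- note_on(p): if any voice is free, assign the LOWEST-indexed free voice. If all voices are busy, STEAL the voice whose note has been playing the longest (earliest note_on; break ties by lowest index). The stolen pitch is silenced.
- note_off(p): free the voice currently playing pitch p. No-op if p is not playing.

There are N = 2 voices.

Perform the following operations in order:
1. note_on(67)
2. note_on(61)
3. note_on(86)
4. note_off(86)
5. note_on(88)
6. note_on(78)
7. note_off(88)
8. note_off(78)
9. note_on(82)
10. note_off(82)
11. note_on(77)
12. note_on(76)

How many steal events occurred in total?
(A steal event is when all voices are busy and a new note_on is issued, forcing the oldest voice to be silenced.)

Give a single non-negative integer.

Answer: 2

Derivation:
Op 1: note_on(67): voice 0 is free -> assigned | voices=[67 -]
Op 2: note_on(61): voice 1 is free -> assigned | voices=[67 61]
Op 3: note_on(86): all voices busy, STEAL voice 0 (pitch 67, oldest) -> assign | voices=[86 61]
Op 4: note_off(86): free voice 0 | voices=[- 61]
Op 5: note_on(88): voice 0 is free -> assigned | voices=[88 61]
Op 6: note_on(78): all voices busy, STEAL voice 1 (pitch 61, oldest) -> assign | voices=[88 78]
Op 7: note_off(88): free voice 0 | voices=[- 78]
Op 8: note_off(78): free voice 1 | voices=[- -]
Op 9: note_on(82): voice 0 is free -> assigned | voices=[82 -]
Op 10: note_off(82): free voice 0 | voices=[- -]
Op 11: note_on(77): voice 0 is free -> assigned | voices=[77 -]
Op 12: note_on(76): voice 1 is free -> assigned | voices=[77 76]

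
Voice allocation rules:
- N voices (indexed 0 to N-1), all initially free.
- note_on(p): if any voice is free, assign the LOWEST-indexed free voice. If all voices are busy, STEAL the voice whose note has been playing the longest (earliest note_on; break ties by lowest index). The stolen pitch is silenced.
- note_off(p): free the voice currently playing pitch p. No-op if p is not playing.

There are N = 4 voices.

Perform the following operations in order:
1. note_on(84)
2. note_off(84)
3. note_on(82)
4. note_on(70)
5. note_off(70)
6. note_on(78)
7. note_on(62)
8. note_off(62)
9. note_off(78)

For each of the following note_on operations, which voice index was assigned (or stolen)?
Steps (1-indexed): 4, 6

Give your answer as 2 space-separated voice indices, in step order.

Answer: 1 1

Derivation:
Op 1: note_on(84): voice 0 is free -> assigned | voices=[84 - - -]
Op 2: note_off(84): free voice 0 | voices=[- - - -]
Op 3: note_on(82): voice 0 is free -> assigned | voices=[82 - - -]
Op 4: note_on(70): voice 1 is free -> assigned | voices=[82 70 - -]
Op 5: note_off(70): free voice 1 | voices=[82 - - -]
Op 6: note_on(78): voice 1 is free -> assigned | voices=[82 78 - -]
Op 7: note_on(62): voice 2 is free -> assigned | voices=[82 78 62 -]
Op 8: note_off(62): free voice 2 | voices=[82 78 - -]
Op 9: note_off(78): free voice 1 | voices=[82 - - -]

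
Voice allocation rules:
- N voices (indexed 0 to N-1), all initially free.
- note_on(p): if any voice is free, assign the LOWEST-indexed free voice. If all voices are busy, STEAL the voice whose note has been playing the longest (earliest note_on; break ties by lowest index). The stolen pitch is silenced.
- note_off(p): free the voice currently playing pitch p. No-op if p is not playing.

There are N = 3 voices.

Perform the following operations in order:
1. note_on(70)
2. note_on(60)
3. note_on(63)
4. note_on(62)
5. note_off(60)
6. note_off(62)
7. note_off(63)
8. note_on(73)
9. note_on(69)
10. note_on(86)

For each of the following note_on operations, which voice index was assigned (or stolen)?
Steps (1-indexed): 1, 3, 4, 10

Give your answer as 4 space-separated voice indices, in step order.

Answer: 0 2 0 2

Derivation:
Op 1: note_on(70): voice 0 is free -> assigned | voices=[70 - -]
Op 2: note_on(60): voice 1 is free -> assigned | voices=[70 60 -]
Op 3: note_on(63): voice 2 is free -> assigned | voices=[70 60 63]
Op 4: note_on(62): all voices busy, STEAL voice 0 (pitch 70, oldest) -> assign | voices=[62 60 63]
Op 5: note_off(60): free voice 1 | voices=[62 - 63]
Op 6: note_off(62): free voice 0 | voices=[- - 63]
Op 7: note_off(63): free voice 2 | voices=[- - -]
Op 8: note_on(73): voice 0 is free -> assigned | voices=[73 - -]
Op 9: note_on(69): voice 1 is free -> assigned | voices=[73 69 -]
Op 10: note_on(86): voice 2 is free -> assigned | voices=[73 69 86]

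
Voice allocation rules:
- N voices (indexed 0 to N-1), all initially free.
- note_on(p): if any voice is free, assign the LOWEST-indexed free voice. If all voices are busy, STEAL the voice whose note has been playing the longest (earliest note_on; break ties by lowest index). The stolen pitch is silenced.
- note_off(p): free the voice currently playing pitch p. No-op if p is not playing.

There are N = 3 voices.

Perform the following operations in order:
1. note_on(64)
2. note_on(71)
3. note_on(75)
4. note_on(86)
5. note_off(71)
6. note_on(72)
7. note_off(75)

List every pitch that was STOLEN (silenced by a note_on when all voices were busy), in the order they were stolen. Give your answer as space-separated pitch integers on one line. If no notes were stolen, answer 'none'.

Op 1: note_on(64): voice 0 is free -> assigned | voices=[64 - -]
Op 2: note_on(71): voice 1 is free -> assigned | voices=[64 71 -]
Op 3: note_on(75): voice 2 is free -> assigned | voices=[64 71 75]
Op 4: note_on(86): all voices busy, STEAL voice 0 (pitch 64, oldest) -> assign | voices=[86 71 75]
Op 5: note_off(71): free voice 1 | voices=[86 - 75]
Op 6: note_on(72): voice 1 is free -> assigned | voices=[86 72 75]
Op 7: note_off(75): free voice 2 | voices=[86 72 -]

Answer: 64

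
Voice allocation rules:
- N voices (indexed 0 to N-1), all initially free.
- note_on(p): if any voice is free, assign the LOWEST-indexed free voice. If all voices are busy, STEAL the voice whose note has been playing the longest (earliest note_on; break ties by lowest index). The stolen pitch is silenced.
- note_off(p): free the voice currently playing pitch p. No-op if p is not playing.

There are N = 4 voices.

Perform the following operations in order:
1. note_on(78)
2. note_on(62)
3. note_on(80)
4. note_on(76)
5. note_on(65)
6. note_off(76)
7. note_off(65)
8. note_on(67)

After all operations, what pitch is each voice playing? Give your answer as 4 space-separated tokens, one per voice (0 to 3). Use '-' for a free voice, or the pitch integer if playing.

Op 1: note_on(78): voice 0 is free -> assigned | voices=[78 - - -]
Op 2: note_on(62): voice 1 is free -> assigned | voices=[78 62 - -]
Op 3: note_on(80): voice 2 is free -> assigned | voices=[78 62 80 -]
Op 4: note_on(76): voice 3 is free -> assigned | voices=[78 62 80 76]
Op 5: note_on(65): all voices busy, STEAL voice 0 (pitch 78, oldest) -> assign | voices=[65 62 80 76]
Op 6: note_off(76): free voice 3 | voices=[65 62 80 -]
Op 7: note_off(65): free voice 0 | voices=[- 62 80 -]
Op 8: note_on(67): voice 0 is free -> assigned | voices=[67 62 80 -]

Answer: 67 62 80 -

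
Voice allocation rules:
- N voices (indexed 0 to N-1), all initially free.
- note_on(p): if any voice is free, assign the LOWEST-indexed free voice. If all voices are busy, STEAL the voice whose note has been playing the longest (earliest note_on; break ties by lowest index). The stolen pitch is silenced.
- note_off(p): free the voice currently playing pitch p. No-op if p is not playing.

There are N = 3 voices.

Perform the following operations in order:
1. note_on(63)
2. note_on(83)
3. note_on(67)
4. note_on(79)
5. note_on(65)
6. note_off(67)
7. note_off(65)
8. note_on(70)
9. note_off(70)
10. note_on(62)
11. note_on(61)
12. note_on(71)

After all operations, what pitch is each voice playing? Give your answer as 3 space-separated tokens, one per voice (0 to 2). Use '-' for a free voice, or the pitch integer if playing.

Answer: 71 62 61

Derivation:
Op 1: note_on(63): voice 0 is free -> assigned | voices=[63 - -]
Op 2: note_on(83): voice 1 is free -> assigned | voices=[63 83 -]
Op 3: note_on(67): voice 2 is free -> assigned | voices=[63 83 67]
Op 4: note_on(79): all voices busy, STEAL voice 0 (pitch 63, oldest) -> assign | voices=[79 83 67]
Op 5: note_on(65): all voices busy, STEAL voice 1 (pitch 83, oldest) -> assign | voices=[79 65 67]
Op 6: note_off(67): free voice 2 | voices=[79 65 -]
Op 7: note_off(65): free voice 1 | voices=[79 - -]
Op 8: note_on(70): voice 1 is free -> assigned | voices=[79 70 -]
Op 9: note_off(70): free voice 1 | voices=[79 - -]
Op 10: note_on(62): voice 1 is free -> assigned | voices=[79 62 -]
Op 11: note_on(61): voice 2 is free -> assigned | voices=[79 62 61]
Op 12: note_on(71): all voices busy, STEAL voice 0 (pitch 79, oldest) -> assign | voices=[71 62 61]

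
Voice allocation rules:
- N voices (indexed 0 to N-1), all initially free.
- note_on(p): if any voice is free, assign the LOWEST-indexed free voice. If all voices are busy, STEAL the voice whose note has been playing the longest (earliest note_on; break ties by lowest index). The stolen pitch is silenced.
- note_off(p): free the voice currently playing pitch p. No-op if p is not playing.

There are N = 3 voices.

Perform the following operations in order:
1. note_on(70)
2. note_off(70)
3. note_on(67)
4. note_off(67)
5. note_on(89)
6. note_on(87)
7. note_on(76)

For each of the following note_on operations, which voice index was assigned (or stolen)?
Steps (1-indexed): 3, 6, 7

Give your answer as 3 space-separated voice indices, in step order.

Op 1: note_on(70): voice 0 is free -> assigned | voices=[70 - -]
Op 2: note_off(70): free voice 0 | voices=[- - -]
Op 3: note_on(67): voice 0 is free -> assigned | voices=[67 - -]
Op 4: note_off(67): free voice 0 | voices=[- - -]
Op 5: note_on(89): voice 0 is free -> assigned | voices=[89 - -]
Op 6: note_on(87): voice 1 is free -> assigned | voices=[89 87 -]
Op 7: note_on(76): voice 2 is free -> assigned | voices=[89 87 76]

Answer: 0 1 2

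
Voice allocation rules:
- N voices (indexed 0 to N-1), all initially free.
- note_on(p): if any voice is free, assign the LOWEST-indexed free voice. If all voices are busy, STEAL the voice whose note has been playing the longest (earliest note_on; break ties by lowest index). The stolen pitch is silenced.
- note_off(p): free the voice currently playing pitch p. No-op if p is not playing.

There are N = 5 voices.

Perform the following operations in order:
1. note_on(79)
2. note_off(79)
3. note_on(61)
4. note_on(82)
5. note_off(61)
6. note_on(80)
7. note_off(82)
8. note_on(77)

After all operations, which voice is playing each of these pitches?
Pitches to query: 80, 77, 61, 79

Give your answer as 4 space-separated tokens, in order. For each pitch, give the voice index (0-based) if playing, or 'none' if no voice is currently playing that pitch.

Answer: 0 1 none none

Derivation:
Op 1: note_on(79): voice 0 is free -> assigned | voices=[79 - - - -]
Op 2: note_off(79): free voice 0 | voices=[- - - - -]
Op 3: note_on(61): voice 0 is free -> assigned | voices=[61 - - - -]
Op 4: note_on(82): voice 1 is free -> assigned | voices=[61 82 - - -]
Op 5: note_off(61): free voice 0 | voices=[- 82 - - -]
Op 6: note_on(80): voice 0 is free -> assigned | voices=[80 82 - - -]
Op 7: note_off(82): free voice 1 | voices=[80 - - - -]
Op 8: note_on(77): voice 1 is free -> assigned | voices=[80 77 - - -]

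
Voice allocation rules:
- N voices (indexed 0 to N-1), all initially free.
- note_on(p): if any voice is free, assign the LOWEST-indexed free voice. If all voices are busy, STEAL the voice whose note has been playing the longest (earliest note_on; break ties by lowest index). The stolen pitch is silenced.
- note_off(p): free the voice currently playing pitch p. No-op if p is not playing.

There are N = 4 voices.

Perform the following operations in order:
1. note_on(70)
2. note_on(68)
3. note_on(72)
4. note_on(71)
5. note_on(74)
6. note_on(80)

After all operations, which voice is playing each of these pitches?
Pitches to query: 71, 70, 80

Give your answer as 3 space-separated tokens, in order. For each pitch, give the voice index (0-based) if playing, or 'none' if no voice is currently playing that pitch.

Answer: 3 none 1

Derivation:
Op 1: note_on(70): voice 0 is free -> assigned | voices=[70 - - -]
Op 2: note_on(68): voice 1 is free -> assigned | voices=[70 68 - -]
Op 3: note_on(72): voice 2 is free -> assigned | voices=[70 68 72 -]
Op 4: note_on(71): voice 3 is free -> assigned | voices=[70 68 72 71]
Op 5: note_on(74): all voices busy, STEAL voice 0 (pitch 70, oldest) -> assign | voices=[74 68 72 71]
Op 6: note_on(80): all voices busy, STEAL voice 1 (pitch 68, oldest) -> assign | voices=[74 80 72 71]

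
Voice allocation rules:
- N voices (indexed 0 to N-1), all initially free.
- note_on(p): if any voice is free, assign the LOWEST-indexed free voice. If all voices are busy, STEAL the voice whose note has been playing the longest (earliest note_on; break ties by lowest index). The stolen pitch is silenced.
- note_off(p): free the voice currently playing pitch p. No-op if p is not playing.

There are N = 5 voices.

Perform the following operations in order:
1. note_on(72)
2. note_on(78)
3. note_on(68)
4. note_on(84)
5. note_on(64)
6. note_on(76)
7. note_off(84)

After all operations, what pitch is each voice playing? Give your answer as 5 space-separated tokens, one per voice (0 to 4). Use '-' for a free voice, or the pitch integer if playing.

Answer: 76 78 68 - 64

Derivation:
Op 1: note_on(72): voice 0 is free -> assigned | voices=[72 - - - -]
Op 2: note_on(78): voice 1 is free -> assigned | voices=[72 78 - - -]
Op 3: note_on(68): voice 2 is free -> assigned | voices=[72 78 68 - -]
Op 4: note_on(84): voice 3 is free -> assigned | voices=[72 78 68 84 -]
Op 5: note_on(64): voice 4 is free -> assigned | voices=[72 78 68 84 64]
Op 6: note_on(76): all voices busy, STEAL voice 0 (pitch 72, oldest) -> assign | voices=[76 78 68 84 64]
Op 7: note_off(84): free voice 3 | voices=[76 78 68 - 64]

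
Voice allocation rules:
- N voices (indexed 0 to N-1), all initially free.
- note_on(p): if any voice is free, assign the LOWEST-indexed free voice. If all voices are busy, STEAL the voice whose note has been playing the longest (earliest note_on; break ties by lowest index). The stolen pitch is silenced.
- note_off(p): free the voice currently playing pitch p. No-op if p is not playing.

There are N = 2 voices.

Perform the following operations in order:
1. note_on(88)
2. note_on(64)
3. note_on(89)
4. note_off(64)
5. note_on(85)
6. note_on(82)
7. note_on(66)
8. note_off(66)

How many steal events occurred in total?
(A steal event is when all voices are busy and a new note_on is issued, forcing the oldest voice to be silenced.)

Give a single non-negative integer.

Op 1: note_on(88): voice 0 is free -> assigned | voices=[88 -]
Op 2: note_on(64): voice 1 is free -> assigned | voices=[88 64]
Op 3: note_on(89): all voices busy, STEAL voice 0 (pitch 88, oldest) -> assign | voices=[89 64]
Op 4: note_off(64): free voice 1 | voices=[89 -]
Op 5: note_on(85): voice 1 is free -> assigned | voices=[89 85]
Op 6: note_on(82): all voices busy, STEAL voice 0 (pitch 89, oldest) -> assign | voices=[82 85]
Op 7: note_on(66): all voices busy, STEAL voice 1 (pitch 85, oldest) -> assign | voices=[82 66]
Op 8: note_off(66): free voice 1 | voices=[82 -]

Answer: 3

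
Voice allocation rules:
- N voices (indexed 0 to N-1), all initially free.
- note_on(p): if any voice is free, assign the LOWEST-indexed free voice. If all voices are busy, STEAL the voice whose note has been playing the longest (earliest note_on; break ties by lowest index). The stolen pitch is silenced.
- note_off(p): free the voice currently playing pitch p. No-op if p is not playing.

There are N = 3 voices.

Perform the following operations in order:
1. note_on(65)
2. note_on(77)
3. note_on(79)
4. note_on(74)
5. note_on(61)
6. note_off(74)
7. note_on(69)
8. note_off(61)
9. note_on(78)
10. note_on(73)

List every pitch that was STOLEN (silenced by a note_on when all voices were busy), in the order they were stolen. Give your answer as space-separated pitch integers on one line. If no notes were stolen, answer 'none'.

Op 1: note_on(65): voice 0 is free -> assigned | voices=[65 - -]
Op 2: note_on(77): voice 1 is free -> assigned | voices=[65 77 -]
Op 3: note_on(79): voice 2 is free -> assigned | voices=[65 77 79]
Op 4: note_on(74): all voices busy, STEAL voice 0 (pitch 65, oldest) -> assign | voices=[74 77 79]
Op 5: note_on(61): all voices busy, STEAL voice 1 (pitch 77, oldest) -> assign | voices=[74 61 79]
Op 6: note_off(74): free voice 0 | voices=[- 61 79]
Op 7: note_on(69): voice 0 is free -> assigned | voices=[69 61 79]
Op 8: note_off(61): free voice 1 | voices=[69 - 79]
Op 9: note_on(78): voice 1 is free -> assigned | voices=[69 78 79]
Op 10: note_on(73): all voices busy, STEAL voice 2 (pitch 79, oldest) -> assign | voices=[69 78 73]

Answer: 65 77 79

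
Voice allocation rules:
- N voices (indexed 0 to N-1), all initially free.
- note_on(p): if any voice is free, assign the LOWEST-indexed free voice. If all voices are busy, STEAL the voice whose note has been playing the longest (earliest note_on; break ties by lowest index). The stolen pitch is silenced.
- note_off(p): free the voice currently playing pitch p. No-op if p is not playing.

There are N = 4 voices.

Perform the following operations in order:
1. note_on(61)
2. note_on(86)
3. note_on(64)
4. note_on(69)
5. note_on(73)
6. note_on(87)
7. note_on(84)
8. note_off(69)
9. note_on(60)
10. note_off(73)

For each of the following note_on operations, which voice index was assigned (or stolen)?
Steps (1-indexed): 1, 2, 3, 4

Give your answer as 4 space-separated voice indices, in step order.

Answer: 0 1 2 3

Derivation:
Op 1: note_on(61): voice 0 is free -> assigned | voices=[61 - - -]
Op 2: note_on(86): voice 1 is free -> assigned | voices=[61 86 - -]
Op 3: note_on(64): voice 2 is free -> assigned | voices=[61 86 64 -]
Op 4: note_on(69): voice 3 is free -> assigned | voices=[61 86 64 69]
Op 5: note_on(73): all voices busy, STEAL voice 0 (pitch 61, oldest) -> assign | voices=[73 86 64 69]
Op 6: note_on(87): all voices busy, STEAL voice 1 (pitch 86, oldest) -> assign | voices=[73 87 64 69]
Op 7: note_on(84): all voices busy, STEAL voice 2 (pitch 64, oldest) -> assign | voices=[73 87 84 69]
Op 8: note_off(69): free voice 3 | voices=[73 87 84 -]
Op 9: note_on(60): voice 3 is free -> assigned | voices=[73 87 84 60]
Op 10: note_off(73): free voice 0 | voices=[- 87 84 60]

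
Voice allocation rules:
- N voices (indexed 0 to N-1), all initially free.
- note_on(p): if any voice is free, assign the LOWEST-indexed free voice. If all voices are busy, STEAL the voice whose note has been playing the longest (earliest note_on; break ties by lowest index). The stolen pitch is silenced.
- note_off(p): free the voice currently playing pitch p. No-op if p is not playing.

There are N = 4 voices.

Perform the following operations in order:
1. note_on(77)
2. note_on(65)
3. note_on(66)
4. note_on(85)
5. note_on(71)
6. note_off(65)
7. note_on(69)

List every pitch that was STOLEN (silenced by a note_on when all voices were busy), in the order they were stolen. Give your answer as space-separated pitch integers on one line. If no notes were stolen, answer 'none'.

Op 1: note_on(77): voice 0 is free -> assigned | voices=[77 - - -]
Op 2: note_on(65): voice 1 is free -> assigned | voices=[77 65 - -]
Op 3: note_on(66): voice 2 is free -> assigned | voices=[77 65 66 -]
Op 4: note_on(85): voice 3 is free -> assigned | voices=[77 65 66 85]
Op 5: note_on(71): all voices busy, STEAL voice 0 (pitch 77, oldest) -> assign | voices=[71 65 66 85]
Op 6: note_off(65): free voice 1 | voices=[71 - 66 85]
Op 7: note_on(69): voice 1 is free -> assigned | voices=[71 69 66 85]

Answer: 77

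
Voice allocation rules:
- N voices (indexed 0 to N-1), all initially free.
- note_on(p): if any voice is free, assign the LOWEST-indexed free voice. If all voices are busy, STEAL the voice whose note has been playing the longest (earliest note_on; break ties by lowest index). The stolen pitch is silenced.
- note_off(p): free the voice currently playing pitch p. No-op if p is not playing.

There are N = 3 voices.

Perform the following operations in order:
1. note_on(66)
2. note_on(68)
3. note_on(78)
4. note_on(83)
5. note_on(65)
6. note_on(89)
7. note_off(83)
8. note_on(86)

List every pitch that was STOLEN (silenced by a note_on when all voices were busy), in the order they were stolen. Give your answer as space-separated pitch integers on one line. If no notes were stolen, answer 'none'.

Op 1: note_on(66): voice 0 is free -> assigned | voices=[66 - -]
Op 2: note_on(68): voice 1 is free -> assigned | voices=[66 68 -]
Op 3: note_on(78): voice 2 is free -> assigned | voices=[66 68 78]
Op 4: note_on(83): all voices busy, STEAL voice 0 (pitch 66, oldest) -> assign | voices=[83 68 78]
Op 5: note_on(65): all voices busy, STEAL voice 1 (pitch 68, oldest) -> assign | voices=[83 65 78]
Op 6: note_on(89): all voices busy, STEAL voice 2 (pitch 78, oldest) -> assign | voices=[83 65 89]
Op 7: note_off(83): free voice 0 | voices=[- 65 89]
Op 8: note_on(86): voice 0 is free -> assigned | voices=[86 65 89]

Answer: 66 68 78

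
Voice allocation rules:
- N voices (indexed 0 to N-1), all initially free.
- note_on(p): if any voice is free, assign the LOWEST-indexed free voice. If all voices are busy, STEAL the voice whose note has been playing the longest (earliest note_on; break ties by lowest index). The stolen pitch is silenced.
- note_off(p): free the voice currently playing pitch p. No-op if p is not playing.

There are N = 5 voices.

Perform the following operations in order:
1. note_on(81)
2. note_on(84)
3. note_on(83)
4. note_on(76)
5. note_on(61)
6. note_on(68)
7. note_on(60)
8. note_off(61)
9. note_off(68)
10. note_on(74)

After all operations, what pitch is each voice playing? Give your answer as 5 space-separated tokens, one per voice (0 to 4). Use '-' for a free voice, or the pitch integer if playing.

Answer: 74 60 83 76 -

Derivation:
Op 1: note_on(81): voice 0 is free -> assigned | voices=[81 - - - -]
Op 2: note_on(84): voice 1 is free -> assigned | voices=[81 84 - - -]
Op 3: note_on(83): voice 2 is free -> assigned | voices=[81 84 83 - -]
Op 4: note_on(76): voice 3 is free -> assigned | voices=[81 84 83 76 -]
Op 5: note_on(61): voice 4 is free -> assigned | voices=[81 84 83 76 61]
Op 6: note_on(68): all voices busy, STEAL voice 0 (pitch 81, oldest) -> assign | voices=[68 84 83 76 61]
Op 7: note_on(60): all voices busy, STEAL voice 1 (pitch 84, oldest) -> assign | voices=[68 60 83 76 61]
Op 8: note_off(61): free voice 4 | voices=[68 60 83 76 -]
Op 9: note_off(68): free voice 0 | voices=[- 60 83 76 -]
Op 10: note_on(74): voice 0 is free -> assigned | voices=[74 60 83 76 -]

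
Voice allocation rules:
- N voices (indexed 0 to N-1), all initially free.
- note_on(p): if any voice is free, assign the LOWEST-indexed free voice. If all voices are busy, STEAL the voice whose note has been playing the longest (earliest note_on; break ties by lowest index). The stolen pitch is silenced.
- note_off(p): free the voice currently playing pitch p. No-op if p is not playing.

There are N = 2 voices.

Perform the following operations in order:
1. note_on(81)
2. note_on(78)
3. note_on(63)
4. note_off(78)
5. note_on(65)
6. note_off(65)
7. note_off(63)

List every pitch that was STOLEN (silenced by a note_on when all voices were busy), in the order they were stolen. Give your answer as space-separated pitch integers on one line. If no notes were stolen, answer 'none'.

Op 1: note_on(81): voice 0 is free -> assigned | voices=[81 -]
Op 2: note_on(78): voice 1 is free -> assigned | voices=[81 78]
Op 3: note_on(63): all voices busy, STEAL voice 0 (pitch 81, oldest) -> assign | voices=[63 78]
Op 4: note_off(78): free voice 1 | voices=[63 -]
Op 5: note_on(65): voice 1 is free -> assigned | voices=[63 65]
Op 6: note_off(65): free voice 1 | voices=[63 -]
Op 7: note_off(63): free voice 0 | voices=[- -]

Answer: 81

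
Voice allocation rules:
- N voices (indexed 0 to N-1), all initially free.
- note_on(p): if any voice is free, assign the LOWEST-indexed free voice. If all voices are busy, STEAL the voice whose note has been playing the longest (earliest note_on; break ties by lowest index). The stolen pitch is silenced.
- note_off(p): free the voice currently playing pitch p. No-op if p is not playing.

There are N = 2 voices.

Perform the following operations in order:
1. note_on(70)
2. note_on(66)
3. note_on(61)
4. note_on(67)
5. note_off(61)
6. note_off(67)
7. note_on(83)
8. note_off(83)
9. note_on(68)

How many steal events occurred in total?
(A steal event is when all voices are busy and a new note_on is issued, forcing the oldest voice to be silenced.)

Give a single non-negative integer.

Answer: 2

Derivation:
Op 1: note_on(70): voice 0 is free -> assigned | voices=[70 -]
Op 2: note_on(66): voice 1 is free -> assigned | voices=[70 66]
Op 3: note_on(61): all voices busy, STEAL voice 0 (pitch 70, oldest) -> assign | voices=[61 66]
Op 4: note_on(67): all voices busy, STEAL voice 1 (pitch 66, oldest) -> assign | voices=[61 67]
Op 5: note_off(61): free voice 0 | voices=[- 67]
Op 6: note_off(67): free voice 1 | voices=[- -]
Op 7: note_on(83): voice 0 is free -> assigned | voices=[83 -]
Op 8: note_off(83): free voice 0 | voices=[- -]
Op 9: note_on(68): voice 0 is free -> assigned | voices=[68 -]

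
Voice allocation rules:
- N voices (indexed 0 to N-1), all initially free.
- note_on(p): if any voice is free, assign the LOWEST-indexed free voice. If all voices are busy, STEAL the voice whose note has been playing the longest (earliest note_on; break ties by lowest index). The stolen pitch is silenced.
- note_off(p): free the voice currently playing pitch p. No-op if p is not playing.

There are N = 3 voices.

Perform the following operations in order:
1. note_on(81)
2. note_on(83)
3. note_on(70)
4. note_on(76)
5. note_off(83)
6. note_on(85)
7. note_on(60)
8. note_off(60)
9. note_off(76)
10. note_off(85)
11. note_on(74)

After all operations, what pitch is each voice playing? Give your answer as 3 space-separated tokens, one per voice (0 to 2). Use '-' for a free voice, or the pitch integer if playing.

Op 1: note_on(81): voice 0 is free -> assigned | voices=[81 - -]
Op 2: note_on(83): voice 1 is free -> assigned | voices=[81 83 -]
Op 3: note_on(70): voice 2 is free -> assigned | voices=[81 83 70]
Op 4: note_on(76): all voices busy, STEAL voice 0 (pitch 81, oldest) -> assign | voices=[76 83 70]
Op 5: note_off(83): free voice 1 | voices=[76 - 70]
Op 6: note_on(85): voice 1 is free -> assigned | voices=[76 85 70]
Op 7: note_on(60): all voices busy, STEAL voice 2 (pitch 70, oldest) -> assign | voices=[76 85 60]
Op 8: note_off(60): free voice 2 | voices=[76 85 -]
Op 9: note_off(76): free voice 0 | voices=[- 85 -]
Op 10: note_off(85): free voice 1 | voices=[- - -]
Op 11: note_on(74): voice 0 is free -> assigned | voices=[74 - -]

Answer: 74 - -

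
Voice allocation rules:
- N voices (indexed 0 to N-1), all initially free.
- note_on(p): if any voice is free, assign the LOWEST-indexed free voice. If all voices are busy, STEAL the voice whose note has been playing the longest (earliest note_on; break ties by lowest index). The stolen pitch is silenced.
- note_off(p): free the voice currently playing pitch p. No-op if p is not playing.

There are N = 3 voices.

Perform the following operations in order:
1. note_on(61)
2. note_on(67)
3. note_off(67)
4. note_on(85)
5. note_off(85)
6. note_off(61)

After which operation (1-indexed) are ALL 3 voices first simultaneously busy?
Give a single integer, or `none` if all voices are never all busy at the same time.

Op 1: note_on(61): voice 0 is free -> assigned | voices=[61 - -]
Op 2: note_on(67): voice 1 is free -> assigned | voices=[61 67 -]
Op 3: note_off(67): free voice 1 | voices=[61 - -]
Op 4: note_on(85): voice 1 is free -> assigned | voices=[61 85 -]
Op 5: note_off(85): free voice 1 | voices=[61 - -]
Op 6: note_off(61): free voice 0 | voices=[- - -]

Answer: none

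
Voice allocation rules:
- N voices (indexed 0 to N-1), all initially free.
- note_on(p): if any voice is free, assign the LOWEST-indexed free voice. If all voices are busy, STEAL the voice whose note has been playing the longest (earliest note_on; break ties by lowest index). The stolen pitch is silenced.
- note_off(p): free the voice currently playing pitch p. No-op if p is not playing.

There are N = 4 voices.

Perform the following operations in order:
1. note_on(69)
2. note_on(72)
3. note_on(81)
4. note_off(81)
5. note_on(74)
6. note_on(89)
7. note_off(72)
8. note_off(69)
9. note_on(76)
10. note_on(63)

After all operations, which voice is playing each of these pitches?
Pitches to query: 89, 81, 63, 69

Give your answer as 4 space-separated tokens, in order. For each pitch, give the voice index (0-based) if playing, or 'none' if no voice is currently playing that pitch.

Op 1: note_on(69): voice 0 is free -> assigned | voices=[69 - - -]
Op 2: note_on(72): voice 1 is free -> assigned | voices=[69 72 - -]
Op 3: note_on(81): voice 2 is free -> assigned | voices=[69 72 81 -]
Op 4: note_off(81): free voice 2 | voices=[69 72 - -]
Op 5: note_on(74): voice 2 is free -> assigned | voices=[69 72 74 -]
Op 6: note_on(89): voice 3 is free -> assigned | voices=[69 72 74 89]
Op 7: note_off(72): free voice 1 | voices=[69 - 74 89]
Op 8: note_off(69): free voice 0 | voices=[- - 74 89]
Op 9: note_on(76): voice 0 is free -> assigned | voices=[76 - 74 89]
Op 10: note_on(63): voice 1 is free -> assigned | voices=[76 63 74 89]

Answer: 3 none 1 none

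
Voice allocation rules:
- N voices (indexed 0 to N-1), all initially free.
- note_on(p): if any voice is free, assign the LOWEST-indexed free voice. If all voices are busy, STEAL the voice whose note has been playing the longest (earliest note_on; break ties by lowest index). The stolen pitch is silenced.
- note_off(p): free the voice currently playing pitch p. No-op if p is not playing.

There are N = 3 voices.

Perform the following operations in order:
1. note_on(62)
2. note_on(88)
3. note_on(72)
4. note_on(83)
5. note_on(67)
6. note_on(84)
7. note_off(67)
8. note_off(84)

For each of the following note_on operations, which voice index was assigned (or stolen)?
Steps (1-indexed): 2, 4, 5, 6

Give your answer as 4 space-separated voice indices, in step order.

Op 1: note_on(62): voice 0 is free -> assigned | voices=[62 - -]
Op 2: note_on(88): voice 1 is free -> assigned | voices=[62 88 -]
Op 3: note_on(72): voice 2 is free -> assigned | voices=[62 88 72]
Op 4: note_on(83): all voices busy, STEAL voice 0 (pitch 62, oldest) -> assign | voices=[83 88 72]
Op 5: note_on(67): all voices busy, STEAL voice 1 (pitch 88, oldest) -> assign | voices=[83 67 72]
Op 6: note_on(84): all voices busy, STEAL voice 2 (pitch 72, oldest) -> assign | voices=[83 67 84]
Op 7: note_off(67): free voice 1 | voices=[83 - 84]
Op 8: note_off(84): free voice 2 | voices=[83 - -]

Answer: 1 0 1 2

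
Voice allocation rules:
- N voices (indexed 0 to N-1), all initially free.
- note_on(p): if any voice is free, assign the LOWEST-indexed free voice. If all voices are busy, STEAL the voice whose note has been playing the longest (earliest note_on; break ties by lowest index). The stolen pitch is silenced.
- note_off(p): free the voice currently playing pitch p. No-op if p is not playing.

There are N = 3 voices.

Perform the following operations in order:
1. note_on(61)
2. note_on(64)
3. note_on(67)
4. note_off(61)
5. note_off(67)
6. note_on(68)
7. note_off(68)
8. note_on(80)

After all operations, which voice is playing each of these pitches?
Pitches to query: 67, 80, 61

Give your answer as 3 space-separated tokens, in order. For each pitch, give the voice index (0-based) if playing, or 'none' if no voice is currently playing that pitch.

Op 1: note_on(61): voice 0 is free -> assigned | voices=[61 - -]
Op 2: note_on(64): voice 1 is free -> assigned | voices=[61 64 -]
Op 3: note_on(67): voice 2 is free -> assigned | voices=[61 64 67]
Op 4: note_off(61): free voice 0 | voices=[- 64 67]
Op 5: note_off(67): free voice 2 | voices=[- 64 -]
Op 6: note_on(68): voice 0 is free -> assigned | voices=[68 64 -]
Op 7: note_off(68): free voice 0 | voices=[- 64 -]
Op 8: note_on(80): voice 0 is free -> assigned | voices=[80 64 -]

Answer: none 0 none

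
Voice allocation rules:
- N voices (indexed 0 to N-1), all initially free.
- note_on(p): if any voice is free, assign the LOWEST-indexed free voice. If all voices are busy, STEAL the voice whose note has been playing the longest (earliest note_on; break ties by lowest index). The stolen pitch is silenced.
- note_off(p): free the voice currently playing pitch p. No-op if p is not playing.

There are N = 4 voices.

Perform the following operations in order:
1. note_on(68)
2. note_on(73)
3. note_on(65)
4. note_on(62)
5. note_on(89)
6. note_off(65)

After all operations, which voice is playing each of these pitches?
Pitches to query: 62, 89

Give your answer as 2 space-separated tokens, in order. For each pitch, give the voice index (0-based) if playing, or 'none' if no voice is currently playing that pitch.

Op 1: note_on(68): voice 0 is free -> assigned | voices=[68 - - -]
Op 2: note_on(73): voice 1 is free -> assigned | voices=[68 73 - -]
Op 3: note_on(65): voice 2 is free -> assigned | voices=[68 73 65 -]
Op 4: note_on(62): voice 3 is free -> assigned | voices=[68 73 65 62]
Op 5: note_on(89): all voices busy, STEAL voice 0 (pitch 68, oldest) -> assign | voices=[89 73 65 62]
Op 6: note_off(65): free voice 2 | voices=[89 73 - 62]

Answer: 3 0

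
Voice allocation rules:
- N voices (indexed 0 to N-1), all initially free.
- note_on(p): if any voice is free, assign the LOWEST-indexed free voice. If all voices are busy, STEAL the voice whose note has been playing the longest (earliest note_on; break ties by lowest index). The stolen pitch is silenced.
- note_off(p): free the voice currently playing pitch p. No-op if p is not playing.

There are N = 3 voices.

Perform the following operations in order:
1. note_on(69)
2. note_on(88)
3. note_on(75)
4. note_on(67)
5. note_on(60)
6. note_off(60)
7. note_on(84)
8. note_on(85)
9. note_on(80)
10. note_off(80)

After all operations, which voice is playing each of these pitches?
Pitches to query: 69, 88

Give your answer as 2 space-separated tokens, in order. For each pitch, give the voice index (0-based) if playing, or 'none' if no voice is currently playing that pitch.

Op 1: note_on(69): voice 0 is free -> assigned | voices=[69 - -]
Op 2: note_on(88): voice 1 is free -> assigned | voices=[69 88 -]
Op 3: note_on(75): voice 2 is free -> assigned | voices=[69 88 75]
Op 4: note_on(67): all voices busy, STEAL voice 0 (pitch 69, oldest) -> assign | voices=[67 88 75]
Op 5: note_on(60): all voices busy, STEAL voice 1 (pitch 88, oldest) -> assign | voices=[67 60 75]
Op 6: note_off(60): free voice 1 | voices=[67 - 75]
Op 7: note_on(84): voice 1 is free -> assigned | voices=[67 84 75]
Op 8: note_on(85): all voices busy, STEAL voice 2 (pitch 75, oldest) -> assign | voices=[67 84 85]
Op 9: note_on(80): all voices busy, STEAL voice 0 (pitch 67, oldest) -> assign | voices=[80 84 85]
Op 10: note_off(80): free voice 0 | voices=[- 84 85]

Answer: none none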